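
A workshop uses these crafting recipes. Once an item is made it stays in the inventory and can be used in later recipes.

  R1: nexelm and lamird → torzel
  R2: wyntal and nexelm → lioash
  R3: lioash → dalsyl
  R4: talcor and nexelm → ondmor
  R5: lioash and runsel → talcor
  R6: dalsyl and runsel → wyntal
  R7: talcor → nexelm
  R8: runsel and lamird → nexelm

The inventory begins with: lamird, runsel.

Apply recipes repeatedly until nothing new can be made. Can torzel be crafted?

runsel and lamird → nexelm (R8).
nexelm and lamird → torzel (R1).

Yes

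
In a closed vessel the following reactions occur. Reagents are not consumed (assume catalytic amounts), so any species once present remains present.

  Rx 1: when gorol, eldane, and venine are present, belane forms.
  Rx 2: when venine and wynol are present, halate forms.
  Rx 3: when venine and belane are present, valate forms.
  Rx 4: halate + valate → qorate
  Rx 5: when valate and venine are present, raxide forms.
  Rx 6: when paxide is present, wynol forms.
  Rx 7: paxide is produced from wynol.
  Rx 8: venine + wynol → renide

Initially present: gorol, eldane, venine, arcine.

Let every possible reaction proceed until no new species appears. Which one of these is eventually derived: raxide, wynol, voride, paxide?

gorol, eldane, and venine present → belane forms (Rx 1).
venine and belane present → valate forms (Rx 3).
valate and venine present → raxide forms (Rx 5).
wynol would need paxide (Rx 6), but paxide never forms. No rule produces voride, and it is not given. paxide would need wynol (Rx 7), but wynol never forms.

raxide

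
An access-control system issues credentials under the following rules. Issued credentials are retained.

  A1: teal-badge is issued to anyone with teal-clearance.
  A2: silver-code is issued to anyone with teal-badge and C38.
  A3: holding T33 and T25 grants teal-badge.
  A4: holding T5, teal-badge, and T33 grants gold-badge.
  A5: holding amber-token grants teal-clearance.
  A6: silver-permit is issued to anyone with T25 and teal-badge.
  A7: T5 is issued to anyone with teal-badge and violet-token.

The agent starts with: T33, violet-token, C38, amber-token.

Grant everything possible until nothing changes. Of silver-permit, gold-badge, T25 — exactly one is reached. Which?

gold-badge

Holding amber-token grants teal-clearance (A5).
Holding teal-clearance grants teal-badge (A1).
Holding teal-badge and violet-token grants T5 (A7).
Holding T5, teal-badge, and T33 grants gold-badge (A4).
silver-permit would need T25 and teal-badge (A6), but T25 is never granted. No rule produces T25, and it is not given.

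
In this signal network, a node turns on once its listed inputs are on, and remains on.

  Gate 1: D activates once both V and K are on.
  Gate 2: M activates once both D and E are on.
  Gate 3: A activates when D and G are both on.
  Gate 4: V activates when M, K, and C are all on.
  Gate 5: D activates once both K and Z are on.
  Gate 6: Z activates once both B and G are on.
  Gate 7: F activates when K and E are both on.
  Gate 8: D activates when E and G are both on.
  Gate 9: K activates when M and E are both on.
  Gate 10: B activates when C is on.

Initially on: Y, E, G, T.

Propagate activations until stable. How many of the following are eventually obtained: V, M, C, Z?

1

E and G are on, so D activates (Gate 8).
Gate 2: D and E on → M on.
V would need M, K, and C (Gate 4), but C never turns on.
M: reached.
No rule produces C, and it is not given.
Z would need B and G (Gate 6), but B never turns on.
Reached: M — 1 of the 4.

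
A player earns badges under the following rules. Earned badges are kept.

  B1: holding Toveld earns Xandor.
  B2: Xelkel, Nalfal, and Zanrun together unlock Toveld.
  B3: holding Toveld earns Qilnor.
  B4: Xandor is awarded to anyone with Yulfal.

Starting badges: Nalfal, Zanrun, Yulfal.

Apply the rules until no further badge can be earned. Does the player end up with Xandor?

With Yulfal, Xandor is earned (B4).

Yes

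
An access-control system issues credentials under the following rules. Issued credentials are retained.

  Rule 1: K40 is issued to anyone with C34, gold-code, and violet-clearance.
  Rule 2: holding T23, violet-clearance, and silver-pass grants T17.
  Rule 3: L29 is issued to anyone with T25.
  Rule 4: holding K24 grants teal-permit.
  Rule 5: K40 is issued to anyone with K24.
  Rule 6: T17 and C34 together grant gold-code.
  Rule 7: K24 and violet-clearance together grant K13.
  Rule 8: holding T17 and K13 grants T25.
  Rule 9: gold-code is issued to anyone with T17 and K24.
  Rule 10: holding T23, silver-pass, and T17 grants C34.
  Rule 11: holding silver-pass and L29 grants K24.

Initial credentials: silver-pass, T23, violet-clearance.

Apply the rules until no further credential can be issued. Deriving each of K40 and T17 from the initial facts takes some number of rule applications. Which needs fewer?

T17

T17: Holding T23, violet-clearance, and silver-pass grants T17 (Rule 2). [1 rule application]
K40: Holding T23, violet-clearance, and silver-pass grants T17 (Rule 2). Holding T23, silver-pass, and T17 grants C34 (Rule 10). Holding T17 and C34 grants gold-code (Rule 6). Holding C34, gold-code, and violet-clearance grants K40 (Rule 1). [4 rule applications]
T17 needs fewer.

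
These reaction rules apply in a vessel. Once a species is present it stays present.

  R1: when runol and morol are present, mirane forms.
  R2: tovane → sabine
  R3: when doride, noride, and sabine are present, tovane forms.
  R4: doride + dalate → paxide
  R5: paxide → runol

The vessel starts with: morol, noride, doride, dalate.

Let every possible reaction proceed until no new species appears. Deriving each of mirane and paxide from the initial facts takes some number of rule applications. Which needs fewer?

paxide: doride and dalate present → paxide forms (R4). [1 rule application]
mirane: doride and dalate present → paxide forms (R4). paxide present → runol forms (R5). runol and morol present → mirane forms (R1). [3 rule applications]
paxide needs fewer.

paxide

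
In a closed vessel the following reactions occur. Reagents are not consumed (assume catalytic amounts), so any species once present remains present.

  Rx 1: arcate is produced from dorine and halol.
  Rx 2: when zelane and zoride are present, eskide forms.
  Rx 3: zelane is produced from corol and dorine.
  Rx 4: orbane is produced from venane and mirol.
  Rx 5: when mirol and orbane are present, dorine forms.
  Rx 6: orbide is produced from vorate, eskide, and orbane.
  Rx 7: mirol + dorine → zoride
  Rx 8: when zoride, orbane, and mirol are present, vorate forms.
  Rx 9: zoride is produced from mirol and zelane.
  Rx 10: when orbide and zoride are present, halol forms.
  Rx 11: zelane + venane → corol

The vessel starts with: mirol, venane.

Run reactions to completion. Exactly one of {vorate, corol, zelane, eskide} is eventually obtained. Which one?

vorate

venane and mirol present → orbane forms (Rx 4).
mirol and orbane present → dorine forms (Rx 5).
mirol and dorine present → zoride forms (Rx 7).
zoride, orbane, and mirol present → vorate forms (Rx 8).
zelane would need corol and dorine (Rx 3), but corol never forms. corol would need zelane and venane (Rx 11), but zelane never forms. eskide would need zelane and zoride (Rx 2), but zelane never forms.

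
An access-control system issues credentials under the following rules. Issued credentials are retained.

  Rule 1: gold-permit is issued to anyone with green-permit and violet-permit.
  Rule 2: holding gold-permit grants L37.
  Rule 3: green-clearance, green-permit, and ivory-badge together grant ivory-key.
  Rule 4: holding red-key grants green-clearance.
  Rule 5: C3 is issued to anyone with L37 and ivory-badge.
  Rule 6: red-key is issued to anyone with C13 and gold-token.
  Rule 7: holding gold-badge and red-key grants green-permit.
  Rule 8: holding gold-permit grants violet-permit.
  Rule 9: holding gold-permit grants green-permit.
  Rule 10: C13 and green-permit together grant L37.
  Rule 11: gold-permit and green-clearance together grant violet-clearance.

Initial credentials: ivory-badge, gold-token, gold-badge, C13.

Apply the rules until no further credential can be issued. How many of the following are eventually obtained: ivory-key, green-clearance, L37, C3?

Holding C13 and gold-token grants red-key (Rule 6).
Holding gold-badge and red-key grants green-permit (Rule 7).
Holding red-key grants green-clearance (Rule 4).
Holding green-clearance, green-permit, and ivory-badge grants ivory-key (Rule 3).
Holding C13 and green-permit grants L37 (Rule 10).
Holding L37 and ivory-badge grants C3 (Rule 5).
ivory-key: reached.
green-clearance: reached.
L37: reached.
C3: reached.
All 4 are reached.

4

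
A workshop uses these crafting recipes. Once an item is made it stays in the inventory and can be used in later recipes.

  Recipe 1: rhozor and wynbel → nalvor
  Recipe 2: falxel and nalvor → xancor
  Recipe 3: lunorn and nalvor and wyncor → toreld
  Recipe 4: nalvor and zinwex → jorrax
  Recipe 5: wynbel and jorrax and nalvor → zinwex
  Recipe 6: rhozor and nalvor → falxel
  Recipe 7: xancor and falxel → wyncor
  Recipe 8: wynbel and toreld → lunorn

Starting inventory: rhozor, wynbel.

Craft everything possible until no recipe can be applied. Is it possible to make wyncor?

Yes

rhozor and wynbel → nalvor (Recipe 1).
Using Recipe 6, rhozor and nalvor make falxel.
Using Recipe 2, falxel and nalvor make xancor.
xancor and falxel → wyncor (Recipe 7).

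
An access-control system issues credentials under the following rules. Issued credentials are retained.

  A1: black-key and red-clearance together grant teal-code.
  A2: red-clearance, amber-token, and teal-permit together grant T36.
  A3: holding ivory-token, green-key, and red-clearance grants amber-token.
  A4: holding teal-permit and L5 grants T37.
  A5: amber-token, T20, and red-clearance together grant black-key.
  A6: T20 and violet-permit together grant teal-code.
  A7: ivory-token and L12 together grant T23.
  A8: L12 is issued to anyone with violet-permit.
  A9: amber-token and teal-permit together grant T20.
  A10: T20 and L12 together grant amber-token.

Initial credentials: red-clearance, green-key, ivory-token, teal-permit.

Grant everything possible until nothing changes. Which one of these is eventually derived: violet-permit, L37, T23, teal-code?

teal-code

Holding ivory-token, green-key, and red-clearance grants amber-token (A3).
Holding amber-token and teal-permit grants T20 (A9).
Holding amber-token, T20, and red-clearance grants black-key (A5).
Holding black-key and red-clearance grants teal-code (A1).
T23 would need ivory-token and L12 (A7), but L12 is never granted. No rule produces L37, and it is not given. No rule produces violet-permit, and it is not given.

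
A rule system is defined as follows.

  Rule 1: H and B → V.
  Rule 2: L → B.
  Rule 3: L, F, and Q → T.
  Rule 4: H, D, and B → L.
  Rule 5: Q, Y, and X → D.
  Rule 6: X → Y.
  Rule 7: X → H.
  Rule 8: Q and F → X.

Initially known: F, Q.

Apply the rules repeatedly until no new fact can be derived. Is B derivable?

B would need L (Rule 2), but L is never established.

No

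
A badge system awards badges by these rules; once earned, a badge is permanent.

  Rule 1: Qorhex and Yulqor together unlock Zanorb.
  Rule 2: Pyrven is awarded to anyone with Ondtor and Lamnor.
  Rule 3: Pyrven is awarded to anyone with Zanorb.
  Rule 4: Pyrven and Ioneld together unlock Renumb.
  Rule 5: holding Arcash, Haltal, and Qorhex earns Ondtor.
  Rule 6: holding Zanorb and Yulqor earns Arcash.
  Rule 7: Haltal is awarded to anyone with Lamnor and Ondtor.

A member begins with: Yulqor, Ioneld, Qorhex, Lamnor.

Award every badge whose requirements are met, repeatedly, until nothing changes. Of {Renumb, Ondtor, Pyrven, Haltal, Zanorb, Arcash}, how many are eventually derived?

4

With Qorhex and Yulqor, Zanorb is earned (Rule 1).
With Zanorb and Yulqor, Arcash is earned (Rule 6).
With Zanorb, Pyrven is earned (Rule 3).
With Pyrven and Ioneld, Renumb is earned (Rule 4).
Renumb: reached.
Ondtor would need Arcash, Haltal, and Qorhex (Rule 5), but Haltal is never earned.
Pyrven: reached.
Haltal would need Lamnor and Ondtor (Rule 7), but Ondtor is never earned.
Zanorb: reached.
Arcash: reached.
Reached: Renumb, Pyrven, Zanorb, and Arcash — 4 of the 6.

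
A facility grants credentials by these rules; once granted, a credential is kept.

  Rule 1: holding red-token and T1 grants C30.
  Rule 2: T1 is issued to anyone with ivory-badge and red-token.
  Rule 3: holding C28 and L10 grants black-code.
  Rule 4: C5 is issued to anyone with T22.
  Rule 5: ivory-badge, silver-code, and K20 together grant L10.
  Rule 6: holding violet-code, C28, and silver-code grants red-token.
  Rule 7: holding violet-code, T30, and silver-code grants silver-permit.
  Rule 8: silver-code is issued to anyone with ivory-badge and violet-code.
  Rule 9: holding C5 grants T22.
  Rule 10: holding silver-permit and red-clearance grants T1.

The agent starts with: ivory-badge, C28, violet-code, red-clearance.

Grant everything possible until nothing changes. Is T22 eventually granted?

No

T22 would need C5 (Rule 9), but C5 is never granted.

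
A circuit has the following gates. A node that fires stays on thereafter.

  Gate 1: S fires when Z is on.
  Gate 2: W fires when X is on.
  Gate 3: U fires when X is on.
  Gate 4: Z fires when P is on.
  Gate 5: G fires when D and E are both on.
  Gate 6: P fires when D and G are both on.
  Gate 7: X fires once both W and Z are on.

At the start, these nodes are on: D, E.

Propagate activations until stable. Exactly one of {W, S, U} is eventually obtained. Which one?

S

D and E are on, so G fires (Gate 5).
D and G are on, so P fires (Gate 6).
Gate 4: P on → Z on.
Z is on, so S fires (Gate 1).
U would need X (Gate 3), but X never turns on. W would need X (Gate 2), but X never turns on.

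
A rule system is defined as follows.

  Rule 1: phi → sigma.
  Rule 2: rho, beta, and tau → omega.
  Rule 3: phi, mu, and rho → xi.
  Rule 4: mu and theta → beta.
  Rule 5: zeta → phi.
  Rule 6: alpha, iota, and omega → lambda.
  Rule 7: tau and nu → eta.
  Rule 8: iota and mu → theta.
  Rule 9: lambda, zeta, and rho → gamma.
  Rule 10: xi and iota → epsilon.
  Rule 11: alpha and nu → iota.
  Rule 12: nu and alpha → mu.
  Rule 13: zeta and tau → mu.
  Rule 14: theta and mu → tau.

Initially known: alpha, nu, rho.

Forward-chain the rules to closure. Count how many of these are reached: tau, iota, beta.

From alpha and nu, Rule 11 gives iota.
nu and alpha hold, so mu follows (Rule 12).
iota and mu hold, so theta follows (Rule 8).
From mu and theta, Rule 4 gives beta.
theta and mu hold, so tau follows (Rule 14).
tau: reached.
iota: reached.
beta: reached.
All 3 are reached.

3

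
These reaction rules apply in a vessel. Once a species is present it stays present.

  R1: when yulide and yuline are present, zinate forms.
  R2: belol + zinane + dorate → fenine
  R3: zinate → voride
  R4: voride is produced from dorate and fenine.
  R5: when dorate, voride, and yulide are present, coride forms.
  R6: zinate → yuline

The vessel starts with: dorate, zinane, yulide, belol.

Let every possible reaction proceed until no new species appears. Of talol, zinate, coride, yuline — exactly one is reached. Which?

coride

belol, zinane, and dorate present → fenine forms (R2).
dorate and fenine present → voride forms (R4).
dorate, voride, and yulide present → coride forms (R5).
No rule produces talol, and it is not given. zinate would need yulide and yuline (R1), but yuline never forms. yuline would need zinate (R6), but zinate never forms.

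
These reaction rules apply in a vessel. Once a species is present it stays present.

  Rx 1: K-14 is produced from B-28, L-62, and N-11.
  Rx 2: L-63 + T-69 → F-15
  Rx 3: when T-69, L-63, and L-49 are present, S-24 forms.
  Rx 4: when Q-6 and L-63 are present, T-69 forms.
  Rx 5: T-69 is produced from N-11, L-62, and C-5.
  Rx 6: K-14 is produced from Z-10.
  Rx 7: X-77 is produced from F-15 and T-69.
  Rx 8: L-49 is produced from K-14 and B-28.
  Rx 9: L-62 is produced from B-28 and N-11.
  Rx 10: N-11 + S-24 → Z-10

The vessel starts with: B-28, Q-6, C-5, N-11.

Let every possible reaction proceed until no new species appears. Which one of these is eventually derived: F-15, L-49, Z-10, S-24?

L-49

B-28 and N-11 present → L-62 forms (Rx 9).
B-28, L-62, and N-11 present → K-14 forms (Rx 1).
K-14 and B-28 present → L-49 forms (Rx 8).
F-15 would need L-63 and T-69 (Rx 2), but L-63 never forms. Z-10 would need N-11 and S-24 (Rx 10), but S-24 never forms. S-24 would need T-69, L-63, and L-49 (Rx 3), but L-63 never forms.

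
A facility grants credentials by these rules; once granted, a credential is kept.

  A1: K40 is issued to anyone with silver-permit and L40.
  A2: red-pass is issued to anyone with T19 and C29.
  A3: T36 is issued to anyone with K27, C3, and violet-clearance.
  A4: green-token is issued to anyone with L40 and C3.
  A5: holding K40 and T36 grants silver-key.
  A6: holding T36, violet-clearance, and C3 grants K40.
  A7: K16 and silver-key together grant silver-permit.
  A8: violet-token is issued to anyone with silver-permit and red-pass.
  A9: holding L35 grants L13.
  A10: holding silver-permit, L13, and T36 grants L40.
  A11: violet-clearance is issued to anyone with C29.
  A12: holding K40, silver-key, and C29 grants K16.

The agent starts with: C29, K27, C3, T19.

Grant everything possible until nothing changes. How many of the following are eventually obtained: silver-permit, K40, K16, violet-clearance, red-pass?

Holding T19 and C29 grants red-pass (A2).
Holding C29 grants violet-clearance (A11).
Holding K27, C3, and violet-clearance grants T36 (A3).
Holding T36, violet-clearance, and C3 grants K40 (A6).
Holding K40 and T36 grants silver-key (A5).
Holding K40, silver-key, and C29 grants K16 (A12).
Holding K16 and silver-key grants silver-permit (A7).
silver-permit: reached.
K40: reached.
K16: reached.
violet-clearance: reached.
red-pass: reached.
All 5 are reached.

5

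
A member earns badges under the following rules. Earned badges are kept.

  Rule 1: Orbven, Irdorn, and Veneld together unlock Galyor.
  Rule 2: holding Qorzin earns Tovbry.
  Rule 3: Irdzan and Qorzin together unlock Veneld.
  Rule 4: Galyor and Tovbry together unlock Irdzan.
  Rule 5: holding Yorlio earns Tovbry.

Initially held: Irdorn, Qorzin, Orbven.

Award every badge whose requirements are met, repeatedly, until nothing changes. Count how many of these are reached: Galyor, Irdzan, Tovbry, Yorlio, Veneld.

1

With Qorzin, Tovbry is earned (Rule 2).
Galyor would need Orbven, Irdorn, and Veneld (Rule 1), but Veneld is never earned.
Irdzan would need Galyor and Tovbry (Rule 4), but Galyor is never earned.
Tovbry: reached.
No rule produces Yorlio, and it is not given.
Veneld would need Irdzan and Qorzin (Rule 3), but Irdzan is never earned.
Reached: Tovbry — 1 of the 5.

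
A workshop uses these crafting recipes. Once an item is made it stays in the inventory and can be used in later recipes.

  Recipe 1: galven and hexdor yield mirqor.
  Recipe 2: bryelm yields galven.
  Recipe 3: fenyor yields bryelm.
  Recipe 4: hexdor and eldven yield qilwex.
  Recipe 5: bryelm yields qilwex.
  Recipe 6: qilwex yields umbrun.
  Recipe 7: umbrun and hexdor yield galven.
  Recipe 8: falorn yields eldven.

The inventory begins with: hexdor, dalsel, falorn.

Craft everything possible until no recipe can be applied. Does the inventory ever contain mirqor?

Yes

Using Recipe 8, falorn makes eldven.
Using Recipe 4, hexdor and eldven make qilwex.
qilwex → umbrun (Recipe 6).
umbrun and hexdor → galven (Recipe 7).
galven and hexdor → mirqor (Recipe 1).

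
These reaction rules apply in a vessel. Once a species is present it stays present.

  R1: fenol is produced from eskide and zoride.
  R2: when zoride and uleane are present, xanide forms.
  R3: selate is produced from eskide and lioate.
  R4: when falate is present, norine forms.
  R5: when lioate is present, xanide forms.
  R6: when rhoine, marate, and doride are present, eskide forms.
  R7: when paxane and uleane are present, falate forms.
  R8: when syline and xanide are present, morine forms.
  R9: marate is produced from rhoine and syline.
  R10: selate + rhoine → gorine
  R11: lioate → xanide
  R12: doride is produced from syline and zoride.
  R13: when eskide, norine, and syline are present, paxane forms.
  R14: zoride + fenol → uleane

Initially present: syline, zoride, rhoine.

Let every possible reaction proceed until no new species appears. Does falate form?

falate would need paxane and uleane (R7), but paxane never forms.

No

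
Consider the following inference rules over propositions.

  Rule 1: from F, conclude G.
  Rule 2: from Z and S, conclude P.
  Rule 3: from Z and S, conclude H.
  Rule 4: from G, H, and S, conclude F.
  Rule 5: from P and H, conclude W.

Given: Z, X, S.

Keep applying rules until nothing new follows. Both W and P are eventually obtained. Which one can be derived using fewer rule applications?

P: Z and S hold, so P follows (Rule 2). [1 rule application]
W: From Z and S, Rule 2 gives P. From Z and S, Rule 3 gives H. P and H hold, so W follows (Rule 5). [3 rule applications]
P needs fewer.

P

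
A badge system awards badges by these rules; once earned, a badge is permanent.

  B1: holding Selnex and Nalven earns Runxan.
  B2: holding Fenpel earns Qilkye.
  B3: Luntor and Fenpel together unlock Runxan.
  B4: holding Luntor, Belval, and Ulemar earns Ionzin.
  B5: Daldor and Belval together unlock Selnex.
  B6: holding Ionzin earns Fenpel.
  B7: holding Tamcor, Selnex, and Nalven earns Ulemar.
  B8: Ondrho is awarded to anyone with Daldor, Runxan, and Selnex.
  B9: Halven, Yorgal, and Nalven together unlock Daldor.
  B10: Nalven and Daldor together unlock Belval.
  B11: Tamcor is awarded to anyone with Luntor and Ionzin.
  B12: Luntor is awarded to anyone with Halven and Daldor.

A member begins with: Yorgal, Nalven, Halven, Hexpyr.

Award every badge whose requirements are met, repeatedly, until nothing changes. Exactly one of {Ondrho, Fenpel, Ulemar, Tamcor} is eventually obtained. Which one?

With Halven, Yorgal, and Nalven, Daldor is earned (B9).
With Nalven and Daldor, Belval is earned (B10).
With Daldor and Belval, Selnex is earned (B5).
With Selnex and Nalven, Runxan is earned (B1).
With Daldor, Runxan, and Selnex, Ondrho is earned (B8).
Ulemar would need Tamcor, Selnex, and Nalven (B7), but Tamcor is never earned. Tamcor would need Luntor and Ionzin (B11), but Ionzin is never earned. Fenpel would need Ionzin (B6), but Ionzin is never earned.

Ondrho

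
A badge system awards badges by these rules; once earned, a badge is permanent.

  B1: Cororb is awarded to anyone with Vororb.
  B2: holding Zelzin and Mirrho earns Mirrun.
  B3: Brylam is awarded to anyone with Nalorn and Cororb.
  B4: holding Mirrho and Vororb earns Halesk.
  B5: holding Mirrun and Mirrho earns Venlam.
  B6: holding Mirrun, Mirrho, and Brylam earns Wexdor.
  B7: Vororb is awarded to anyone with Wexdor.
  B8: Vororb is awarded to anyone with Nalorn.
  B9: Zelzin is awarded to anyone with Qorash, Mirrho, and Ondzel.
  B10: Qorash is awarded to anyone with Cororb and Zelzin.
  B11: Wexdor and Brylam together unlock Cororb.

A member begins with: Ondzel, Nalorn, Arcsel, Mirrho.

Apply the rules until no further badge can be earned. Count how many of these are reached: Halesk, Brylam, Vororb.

With Nalorn, Vororb is earned (B8).
With Vororb, Cororb is earned (B1).
With Mirrho and Vororb, Halesk is earned (B4).
With Nalorn and Cororb, Brylam is earned (B3).
Halesk: reached.
Brylam: reached.
Vororb: reached.
All 3 are reached.

3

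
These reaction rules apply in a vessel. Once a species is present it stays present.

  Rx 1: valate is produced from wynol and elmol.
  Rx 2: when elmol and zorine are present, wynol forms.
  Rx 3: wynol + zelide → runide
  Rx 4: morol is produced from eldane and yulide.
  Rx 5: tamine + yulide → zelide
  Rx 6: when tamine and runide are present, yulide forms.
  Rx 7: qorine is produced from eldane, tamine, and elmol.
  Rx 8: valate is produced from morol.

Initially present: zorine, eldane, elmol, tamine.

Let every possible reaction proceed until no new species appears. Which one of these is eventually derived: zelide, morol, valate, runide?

valate

elmol and zorine present → wynol forms (Rx 2).
wynol and elmol present → valate forms (Rx 1).
morol would need eldane and yulide (Rx 4), but yulide never forms. zelide would need tamine and yulide (Rx 5), but yulide never forms. runide would need wynol and zelide (Rx 3), but zelide never forms.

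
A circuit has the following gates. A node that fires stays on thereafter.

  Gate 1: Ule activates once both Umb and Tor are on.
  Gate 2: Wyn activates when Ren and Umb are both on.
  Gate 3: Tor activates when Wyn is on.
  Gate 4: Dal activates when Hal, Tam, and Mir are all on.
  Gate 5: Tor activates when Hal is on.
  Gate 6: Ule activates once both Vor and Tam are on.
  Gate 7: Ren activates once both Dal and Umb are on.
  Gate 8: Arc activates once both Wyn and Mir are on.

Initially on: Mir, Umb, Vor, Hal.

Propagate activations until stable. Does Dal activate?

No

Dal would need Hal, Tam, and Mir (Gate 4), but Tam never turns on.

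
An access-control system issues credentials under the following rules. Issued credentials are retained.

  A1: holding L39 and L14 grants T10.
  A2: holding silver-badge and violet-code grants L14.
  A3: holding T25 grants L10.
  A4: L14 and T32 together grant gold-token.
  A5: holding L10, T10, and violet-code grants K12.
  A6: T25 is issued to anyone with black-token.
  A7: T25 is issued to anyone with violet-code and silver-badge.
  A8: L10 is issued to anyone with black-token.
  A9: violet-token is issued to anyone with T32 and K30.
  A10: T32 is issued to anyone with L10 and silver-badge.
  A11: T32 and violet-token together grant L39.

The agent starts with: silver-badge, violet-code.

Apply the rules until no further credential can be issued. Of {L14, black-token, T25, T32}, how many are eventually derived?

3

Holding violet-code and silver-badge grants T25 (A7).
Holding silver-badge and violet-code grants L14 (A2).
Holding T25 grants L10 (A3).
Holding L10 and silver-badge grants T32 (A10).
L14: reached.
No rule produces black-token, and it is not given.
T25: reached.
T32: reached.
Reached: L14, T25, and T32 — 3 of the 4.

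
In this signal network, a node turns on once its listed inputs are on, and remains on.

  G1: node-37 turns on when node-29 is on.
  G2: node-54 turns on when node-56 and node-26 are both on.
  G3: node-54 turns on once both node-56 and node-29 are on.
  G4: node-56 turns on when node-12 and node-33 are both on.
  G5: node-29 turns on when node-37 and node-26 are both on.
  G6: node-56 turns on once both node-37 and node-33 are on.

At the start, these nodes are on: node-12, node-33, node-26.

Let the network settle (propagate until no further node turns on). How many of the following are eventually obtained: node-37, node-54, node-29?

1

node-12 and node-33 are on, so node-56 turns on (G4).
node-56 and node-26 are on, so node-54 turns on (G2).
node-37 would need node-29 (G1), but node-29 never turns on.
node-54: reached.
node-29 would need node-37 and node-26 (G5), but node-37 never turns on.
Reached: node-54 — 1 of the 3.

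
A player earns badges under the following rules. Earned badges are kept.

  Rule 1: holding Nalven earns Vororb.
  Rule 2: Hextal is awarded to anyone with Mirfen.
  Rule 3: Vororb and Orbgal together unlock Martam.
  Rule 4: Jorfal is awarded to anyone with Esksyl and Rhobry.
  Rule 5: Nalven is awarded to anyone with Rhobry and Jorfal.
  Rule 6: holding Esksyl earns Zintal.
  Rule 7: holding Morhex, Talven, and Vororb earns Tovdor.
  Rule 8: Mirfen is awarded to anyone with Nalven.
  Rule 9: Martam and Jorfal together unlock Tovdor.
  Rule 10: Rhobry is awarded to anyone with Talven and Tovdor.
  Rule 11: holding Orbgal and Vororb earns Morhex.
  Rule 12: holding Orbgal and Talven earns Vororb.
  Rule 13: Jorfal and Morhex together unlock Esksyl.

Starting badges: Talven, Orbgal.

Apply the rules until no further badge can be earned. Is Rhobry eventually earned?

With Orbgal and Talven, Vororb is earned (Rule 12).
With Orbgal and Vororb, Morhex is earned (Rule 11).
With Morhex, Talven, and Vororb, Tovdor is earned (Rule 7).
With Talven and Tovdor, Rhobry is earned (Rule 10).

Yes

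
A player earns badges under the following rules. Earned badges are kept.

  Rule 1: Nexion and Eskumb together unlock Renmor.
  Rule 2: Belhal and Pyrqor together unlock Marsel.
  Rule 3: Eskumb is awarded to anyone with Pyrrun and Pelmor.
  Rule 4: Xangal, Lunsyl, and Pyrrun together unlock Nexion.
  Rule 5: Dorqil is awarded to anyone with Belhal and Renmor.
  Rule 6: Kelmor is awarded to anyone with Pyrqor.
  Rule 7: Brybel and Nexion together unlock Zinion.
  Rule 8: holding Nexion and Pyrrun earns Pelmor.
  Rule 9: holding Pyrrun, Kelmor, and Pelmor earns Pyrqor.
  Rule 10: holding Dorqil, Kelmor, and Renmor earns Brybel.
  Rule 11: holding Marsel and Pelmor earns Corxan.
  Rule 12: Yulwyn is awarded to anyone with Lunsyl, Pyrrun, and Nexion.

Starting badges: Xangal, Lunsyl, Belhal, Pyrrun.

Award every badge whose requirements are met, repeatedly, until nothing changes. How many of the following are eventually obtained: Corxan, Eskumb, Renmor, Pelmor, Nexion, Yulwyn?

5

With Xangal, Lunsyl, and Pyrrun, Nexion is earned (Rule 4).
With Lunsyl, Pyrrun, and Nexion, Yulwyn is earned (Rule 12).
With Nexion and Pyrrun, Pelmor is earned (Rule 8).
With Pyrrun and Pelmor, Eskumb is earned (Rule 3).
With Nexion and Eskumb, Renmor is earned (Rule 1).
Corxan would need Marsel and Pelmor (Rule 11), but Marsel is never earned.
Eskumb: reached.
Renmor: reached.
Pelmor: reached.
Nexion: reached.
Yulwyn: reached.
Reached: Eskumb, Renmor, Pelmor, Nexion, and Yulwyn — 5 of the 6.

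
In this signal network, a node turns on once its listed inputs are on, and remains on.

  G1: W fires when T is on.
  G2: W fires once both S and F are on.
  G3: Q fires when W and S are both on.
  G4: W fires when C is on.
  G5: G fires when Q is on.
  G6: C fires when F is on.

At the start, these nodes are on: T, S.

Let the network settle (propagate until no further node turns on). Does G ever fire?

Yes

T is on, so W fires (G1).
W and S are on, so Q fires (G3).
Q is on, so G fires (G5).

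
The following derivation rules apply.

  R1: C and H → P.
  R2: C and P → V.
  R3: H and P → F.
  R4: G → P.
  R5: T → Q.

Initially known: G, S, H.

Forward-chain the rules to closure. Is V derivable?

No

V would need C and P (R2), but C is never established.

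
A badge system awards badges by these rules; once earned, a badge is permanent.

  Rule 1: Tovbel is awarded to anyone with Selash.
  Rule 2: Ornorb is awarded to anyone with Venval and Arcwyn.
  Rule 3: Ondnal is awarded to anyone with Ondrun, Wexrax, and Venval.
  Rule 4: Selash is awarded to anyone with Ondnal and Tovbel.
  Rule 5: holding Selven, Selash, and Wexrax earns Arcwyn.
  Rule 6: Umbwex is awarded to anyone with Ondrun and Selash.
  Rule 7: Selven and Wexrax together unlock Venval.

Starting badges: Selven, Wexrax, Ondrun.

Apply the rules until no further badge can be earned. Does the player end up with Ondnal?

With Selven and Wexrax, Venval is earned (Rule 7).
With Ondrun, Wexrax, and Venval, Ondnal is earned (Rule 3).

Yes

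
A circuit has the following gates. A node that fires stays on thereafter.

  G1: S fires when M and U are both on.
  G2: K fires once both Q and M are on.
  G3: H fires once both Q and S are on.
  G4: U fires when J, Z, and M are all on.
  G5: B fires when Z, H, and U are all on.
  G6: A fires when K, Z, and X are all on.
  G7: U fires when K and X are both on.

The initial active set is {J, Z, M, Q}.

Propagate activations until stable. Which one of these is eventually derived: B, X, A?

G4: J, Z, and M on → U on.
M and U are on, so S fires (G1).
G3: Q and S on → H on.
G5: Z, H, and U on → B on.
No rule produces X, and it is not given. A would need K, Z, and X (G6), but X never turns on.

B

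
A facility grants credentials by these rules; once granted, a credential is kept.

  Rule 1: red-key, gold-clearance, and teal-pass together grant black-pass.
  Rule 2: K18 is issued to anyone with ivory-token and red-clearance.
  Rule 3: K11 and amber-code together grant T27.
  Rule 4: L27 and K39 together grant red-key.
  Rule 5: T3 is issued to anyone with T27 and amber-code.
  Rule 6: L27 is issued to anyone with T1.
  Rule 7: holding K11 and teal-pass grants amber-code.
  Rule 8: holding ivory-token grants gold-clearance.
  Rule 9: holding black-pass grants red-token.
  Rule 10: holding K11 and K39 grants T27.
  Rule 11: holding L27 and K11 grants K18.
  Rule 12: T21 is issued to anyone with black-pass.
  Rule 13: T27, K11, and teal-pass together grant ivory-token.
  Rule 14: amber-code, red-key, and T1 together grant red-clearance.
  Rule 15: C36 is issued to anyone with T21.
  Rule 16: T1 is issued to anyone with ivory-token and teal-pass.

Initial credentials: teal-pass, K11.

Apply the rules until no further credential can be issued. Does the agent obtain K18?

Yes

Holding K11 and teal-pass grants amber-code (Rule 7).
Holding K11 and amber-code grants T27 (Rule 3).
Holding T27, K11, and teal-pass grants ivory-token (Rule 13).
Holding ivory-token and teal-pass grants T1 (Rule 16).
Holding T1 grants L27 (Rule 6).
Holding L27 and K11 grants K18 (Rule 11).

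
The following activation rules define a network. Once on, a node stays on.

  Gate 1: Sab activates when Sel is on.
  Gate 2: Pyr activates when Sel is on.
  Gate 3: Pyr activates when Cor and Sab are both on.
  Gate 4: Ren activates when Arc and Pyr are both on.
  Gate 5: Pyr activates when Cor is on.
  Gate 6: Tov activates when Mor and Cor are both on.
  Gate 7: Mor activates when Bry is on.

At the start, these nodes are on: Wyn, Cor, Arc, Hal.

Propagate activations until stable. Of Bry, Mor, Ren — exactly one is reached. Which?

Gate 5: Cor on → Pyr on.
Gate 4: Arc and Pyr on → Ren on.
No rule produces Bry, and it is not given. Mor would need Bry (Gate 7), but Bry never turns on.

Ren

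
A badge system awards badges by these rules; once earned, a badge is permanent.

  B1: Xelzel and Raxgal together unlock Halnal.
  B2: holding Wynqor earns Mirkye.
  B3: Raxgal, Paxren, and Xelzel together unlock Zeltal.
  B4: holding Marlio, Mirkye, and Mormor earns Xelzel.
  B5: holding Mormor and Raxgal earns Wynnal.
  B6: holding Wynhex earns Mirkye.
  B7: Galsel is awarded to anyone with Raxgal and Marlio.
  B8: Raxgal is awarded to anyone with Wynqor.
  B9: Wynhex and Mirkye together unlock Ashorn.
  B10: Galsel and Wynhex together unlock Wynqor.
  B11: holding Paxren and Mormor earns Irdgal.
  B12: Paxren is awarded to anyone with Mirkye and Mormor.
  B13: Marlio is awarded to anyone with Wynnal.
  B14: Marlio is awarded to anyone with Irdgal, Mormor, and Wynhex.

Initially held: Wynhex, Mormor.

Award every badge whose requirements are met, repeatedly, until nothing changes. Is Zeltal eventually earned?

No

Zeltal would need Raxgal, Paxren, and Xelzel (B3), but Raxgal is never earned.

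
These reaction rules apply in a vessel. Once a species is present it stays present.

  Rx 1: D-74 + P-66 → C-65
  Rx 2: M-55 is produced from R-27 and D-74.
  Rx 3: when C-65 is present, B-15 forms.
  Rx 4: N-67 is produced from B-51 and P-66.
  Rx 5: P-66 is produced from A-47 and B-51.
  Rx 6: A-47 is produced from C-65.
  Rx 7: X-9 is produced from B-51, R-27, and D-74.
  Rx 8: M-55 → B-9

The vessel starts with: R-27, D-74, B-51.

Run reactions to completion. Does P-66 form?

P-66 would need A-47 and B-51 (Rx 5), but A-47 never forms.

No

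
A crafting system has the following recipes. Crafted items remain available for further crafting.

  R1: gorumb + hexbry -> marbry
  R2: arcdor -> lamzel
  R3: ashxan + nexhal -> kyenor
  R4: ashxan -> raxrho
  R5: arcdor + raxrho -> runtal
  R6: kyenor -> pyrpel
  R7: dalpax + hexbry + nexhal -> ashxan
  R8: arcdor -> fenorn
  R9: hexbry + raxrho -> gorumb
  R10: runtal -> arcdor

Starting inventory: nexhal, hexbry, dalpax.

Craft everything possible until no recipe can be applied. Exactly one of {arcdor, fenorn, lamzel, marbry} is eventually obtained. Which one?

marbry

Using R7, dalpax, hexbry, and nexhal make ashxan.
Using R4, ashxan makes raxrho.
Using R9, hexbry and raxrho make gorumb.
Using R1, gorumb and hexbry make marbry.
fenorn would need arcdor (R8), but arcdor is never obtained. arcdor would need runtal (R10), but runtal is never obtained. lamzel would need arcdor (R2), but arcdor is never obtained.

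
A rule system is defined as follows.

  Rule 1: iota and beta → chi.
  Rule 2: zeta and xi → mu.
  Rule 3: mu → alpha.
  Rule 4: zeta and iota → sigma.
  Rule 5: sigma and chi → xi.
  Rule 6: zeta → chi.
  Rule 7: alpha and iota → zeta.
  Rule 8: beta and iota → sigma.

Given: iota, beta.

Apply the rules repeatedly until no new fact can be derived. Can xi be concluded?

iota and beta hold, so chi follows (Rule 1).
beta and iota hold, so sigma follows (Rule 8).
sigma and chi hold, so xi follows (Rule 5).

Yes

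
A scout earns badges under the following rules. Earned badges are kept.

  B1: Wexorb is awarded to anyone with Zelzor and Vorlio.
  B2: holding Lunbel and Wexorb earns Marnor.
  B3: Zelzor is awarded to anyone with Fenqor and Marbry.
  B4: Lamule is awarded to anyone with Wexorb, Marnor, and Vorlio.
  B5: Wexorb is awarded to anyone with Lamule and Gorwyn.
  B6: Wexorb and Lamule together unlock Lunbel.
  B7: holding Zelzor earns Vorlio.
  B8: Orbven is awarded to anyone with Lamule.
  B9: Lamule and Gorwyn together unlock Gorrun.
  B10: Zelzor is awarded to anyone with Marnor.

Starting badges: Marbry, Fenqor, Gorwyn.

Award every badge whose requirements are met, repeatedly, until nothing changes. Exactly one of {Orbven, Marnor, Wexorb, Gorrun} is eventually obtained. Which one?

With Fenqor and Marbry, Zelzor is earned (B3).
With Zelzor, Vorlio is earned (B7).
With Zelzor and Vorlio, Wexorb is earned (B1).
Marnor would need Lunbel and Wexorb (B2), but Lunbel is never earned. Gorrun would need Lamule and Gorwyn (B9), but Lamule is never earned. Orbven would need Lamule (B8), but Lamule is never earned.

Wexorb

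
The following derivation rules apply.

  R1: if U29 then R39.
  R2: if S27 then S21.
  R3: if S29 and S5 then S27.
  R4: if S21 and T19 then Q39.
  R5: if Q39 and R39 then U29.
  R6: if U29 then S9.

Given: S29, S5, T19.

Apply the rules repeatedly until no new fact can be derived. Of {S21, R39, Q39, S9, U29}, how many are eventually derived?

2

From S29 and S5, R3 gives S27.
S27 holds, so S21 follows (R2).
From S21 and T19, R4 gives Q39.
S21: reached.
R39 would need U29 (R1), but U29 is never established.
Q39: reached.
S9 would need U29 (R6), but U29 is never established.
U29 would need Q39 and R39 (R5), but R39 is never established.
Reached: S21 and Q39 — 2 of the 5.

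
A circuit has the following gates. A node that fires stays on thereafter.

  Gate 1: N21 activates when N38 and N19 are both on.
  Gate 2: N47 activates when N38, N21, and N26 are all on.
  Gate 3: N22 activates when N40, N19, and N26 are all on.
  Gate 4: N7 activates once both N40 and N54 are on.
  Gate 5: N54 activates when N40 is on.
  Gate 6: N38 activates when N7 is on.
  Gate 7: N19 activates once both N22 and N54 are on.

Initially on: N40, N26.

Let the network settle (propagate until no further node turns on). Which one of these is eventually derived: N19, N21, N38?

N38

N40 is on, so N54 activates (Gate 5).
Gate 4: N40 and N54 on → N7 on.
Gate 6: N7 on → N38 on.
N19 would need N22 and N54 (Gate 7), but N22 never turns on. N21 would need N38 and N19 (Gate 1), but N19 never turns on.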